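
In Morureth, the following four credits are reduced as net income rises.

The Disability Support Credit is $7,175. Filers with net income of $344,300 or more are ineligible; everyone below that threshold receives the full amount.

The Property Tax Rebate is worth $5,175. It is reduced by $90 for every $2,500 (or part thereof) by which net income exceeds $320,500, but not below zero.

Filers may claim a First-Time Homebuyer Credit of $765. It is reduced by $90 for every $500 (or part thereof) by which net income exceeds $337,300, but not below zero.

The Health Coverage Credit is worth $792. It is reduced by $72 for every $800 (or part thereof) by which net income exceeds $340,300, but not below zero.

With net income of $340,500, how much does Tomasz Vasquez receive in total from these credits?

$12,485

Disability Support Credit: $340,500 is below the $344,300 cutoff, so the full $7,175 applies.
Property Tax Rebate: income exceeds $320,500 by $20,000, which is 8 full-or-partial $2,500 increments; reduction = 8 × $90 = $720, leaving $4,455.
First-Time Homebuyer Credit: income exceeds $337,300 by $3,200, which is 7 full-or-partial $500 increments; reduction = 7 × $90 = $630, leaving $135.
Health Coverage Credit: income exceeds $340,300 by $200, which is 1 full-or-partial $800 increment; reduction = 1 × $72 = $72, leaving $720.
Total: $7,175 + $4,455 + $135 + $720 = $12,485.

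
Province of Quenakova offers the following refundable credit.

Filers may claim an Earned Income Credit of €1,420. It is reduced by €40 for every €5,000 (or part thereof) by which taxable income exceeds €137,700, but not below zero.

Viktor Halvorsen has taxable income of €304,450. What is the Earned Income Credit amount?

€60

Earned Income Credit: income exceeds €137,700 by €166,750, which is 34 full-or-partial €5,000 increments; reduction = 34 × €40 = €1,360, leaving €60.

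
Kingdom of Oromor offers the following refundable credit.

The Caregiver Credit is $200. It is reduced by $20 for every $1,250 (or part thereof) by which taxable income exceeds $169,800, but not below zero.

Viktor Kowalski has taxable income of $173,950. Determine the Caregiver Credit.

$120

Caregiver Credit: income exceeds $169,800 by $4,150, which is 4 full-or-partial $1,250 increments; reduction = 4 × $20 = $80, leaving $120.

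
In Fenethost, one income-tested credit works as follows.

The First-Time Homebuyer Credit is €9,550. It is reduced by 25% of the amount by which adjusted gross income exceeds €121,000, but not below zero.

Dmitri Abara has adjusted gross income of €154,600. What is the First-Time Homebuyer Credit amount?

First-Time Homebuyer Credit: 25% of the €33,600 excess over €121,000 is €8,400; credit = €9,550 − €8,400 = €1,150.

€1,150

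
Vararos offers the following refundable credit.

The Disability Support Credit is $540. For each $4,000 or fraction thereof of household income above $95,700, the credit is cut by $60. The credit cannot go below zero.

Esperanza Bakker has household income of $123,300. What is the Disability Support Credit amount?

Disability Support Credit: income exceeds $95,700 by $27,600, which is 7 full-or-partial $4,000 increments; reduction = 7 × $60 = $420, leaving $120.

$120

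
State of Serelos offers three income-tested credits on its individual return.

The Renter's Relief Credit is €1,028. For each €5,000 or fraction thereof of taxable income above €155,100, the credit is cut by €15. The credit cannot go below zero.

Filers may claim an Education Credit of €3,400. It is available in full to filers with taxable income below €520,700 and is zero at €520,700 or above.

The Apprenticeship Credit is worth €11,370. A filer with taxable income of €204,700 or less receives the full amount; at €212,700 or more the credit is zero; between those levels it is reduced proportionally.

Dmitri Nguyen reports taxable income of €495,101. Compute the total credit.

Renter's Relief Credit: income exceeds €155,100 by €340,001 → 69 increments × €15 = €1,035 ≥ base, so the credit is €0.
Education Credit: €495,101 is below the €520,700 cutoff, so the full €3,400 applies.
Apprenticeship Credit: €495,101 is at or above €212,700, so the credit is €0.
Total: €0 + €3,400 + €0 = €3,400.

€3,400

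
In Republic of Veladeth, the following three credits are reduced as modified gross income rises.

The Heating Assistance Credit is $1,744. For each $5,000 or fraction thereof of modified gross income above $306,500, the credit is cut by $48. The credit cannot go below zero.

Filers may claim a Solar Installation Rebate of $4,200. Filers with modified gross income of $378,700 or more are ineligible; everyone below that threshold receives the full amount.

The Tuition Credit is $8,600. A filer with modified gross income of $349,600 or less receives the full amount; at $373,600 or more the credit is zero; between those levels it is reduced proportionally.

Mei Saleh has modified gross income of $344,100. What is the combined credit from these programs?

Heating Assistance Credit: income exceeds $306,500 by $37,600, which is 8 full-or-partial $5,000 increments; reduction = 8 × $48 = $384, leaving $1,360.
Solar Installation Rebate: $344,100 is below the $378,700 cutoff, so the full $4,200 applies.
Tuition Credit: $344,100 is at or below the $349,600 threshold, so the full $8,600 applies.
Total: $1,360 + $4,200 + $8,600 = $14,160.

$14,160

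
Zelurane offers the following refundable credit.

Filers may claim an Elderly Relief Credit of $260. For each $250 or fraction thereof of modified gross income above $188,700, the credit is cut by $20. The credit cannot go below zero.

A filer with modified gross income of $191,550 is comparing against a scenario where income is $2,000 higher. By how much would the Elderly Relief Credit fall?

$20

At $191,550 — income exceeds $188,700 by $2,850, which is 12 full-or-partial $250 increments; reduction = 12 × $20 = $240, leaving $20.
At $193,550 — income exceeds $188,700 by $4,850 → 20 increments × $20 = $400 ≥ base, so the credit is $0.
Lost: $20 − $0 = $20.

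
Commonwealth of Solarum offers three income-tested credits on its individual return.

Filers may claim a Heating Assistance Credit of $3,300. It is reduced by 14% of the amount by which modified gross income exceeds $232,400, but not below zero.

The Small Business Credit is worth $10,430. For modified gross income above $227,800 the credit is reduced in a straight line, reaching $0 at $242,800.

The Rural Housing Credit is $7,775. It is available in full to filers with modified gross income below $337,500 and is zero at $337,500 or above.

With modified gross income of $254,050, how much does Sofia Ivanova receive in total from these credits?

Heating Assistance Credit: 14% of the $21,650 excess over $232,400 is $3,031; credit = $3,300 − $3,031 = $269.
Small Business Credit: $254,050 is at or above $242,800, so the credit is $0.
Rural Housing Credit: $254,050 is below the $337,500 cutoff, so the full $7,775 applies.
Total: $269 + $0 + $7,775 = $8,044.

$8,044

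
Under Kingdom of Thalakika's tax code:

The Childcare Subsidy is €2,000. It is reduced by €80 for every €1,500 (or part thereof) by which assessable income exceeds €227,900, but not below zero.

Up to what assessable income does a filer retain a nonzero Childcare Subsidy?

€263,900

After 24 increments the reduction is 24 × €80 = €1,920, leaving €80; one more increment wipes it out. Increment 24 ends at excess 24 × €1,500 = €36,000, so the highest qualifying income is €227,900 + €36,000 = €263,900.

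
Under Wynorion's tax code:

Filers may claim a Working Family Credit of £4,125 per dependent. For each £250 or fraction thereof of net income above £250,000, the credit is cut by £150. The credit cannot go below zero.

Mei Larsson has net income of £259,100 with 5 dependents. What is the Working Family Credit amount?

Working Family Credit: base = 5 × £4,125 = £20,625. income exceeds £250,000 by £9,100, which is 37 full-or-partial £250 increments; reduction = 37 × £150 = £5,550, leaving £15,075.

£15,075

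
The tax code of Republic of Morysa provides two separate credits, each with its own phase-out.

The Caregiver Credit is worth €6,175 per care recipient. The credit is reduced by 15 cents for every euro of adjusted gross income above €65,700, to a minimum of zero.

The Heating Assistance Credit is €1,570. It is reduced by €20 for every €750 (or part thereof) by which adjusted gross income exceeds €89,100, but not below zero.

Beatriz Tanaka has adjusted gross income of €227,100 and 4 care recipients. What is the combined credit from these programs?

Caregiver Credit: base = 4 × €6,175 = €24,700. 15% of the €161,400 excess over €65,700 is €24,210; credit = €24,700 − €24,210 = €490.
Heating Assistance Credit: income exceeds €89,100 by €138,000 → 184 increments × €20 = €3,680 ≥ base, so the credit is €0.
Total: €490 + €0 = €490.

€490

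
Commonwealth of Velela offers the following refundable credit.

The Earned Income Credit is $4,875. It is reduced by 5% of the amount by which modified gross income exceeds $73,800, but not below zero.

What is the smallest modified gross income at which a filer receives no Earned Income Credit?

$171,300

The credit falls by 5% of each dollar above $73,800, so it reaches zero when the excess is $4,875 / 5% = $97,500: income = $73,800 + $97,500 = $171,300.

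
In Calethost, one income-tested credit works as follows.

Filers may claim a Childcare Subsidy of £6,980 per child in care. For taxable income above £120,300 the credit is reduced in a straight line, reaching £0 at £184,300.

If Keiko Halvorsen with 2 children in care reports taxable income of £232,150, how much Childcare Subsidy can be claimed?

£0

Childcare Subsidy: base = 2 × £6,980 = £13,960. £232,150 is at or above £184,300, so the credit is £0.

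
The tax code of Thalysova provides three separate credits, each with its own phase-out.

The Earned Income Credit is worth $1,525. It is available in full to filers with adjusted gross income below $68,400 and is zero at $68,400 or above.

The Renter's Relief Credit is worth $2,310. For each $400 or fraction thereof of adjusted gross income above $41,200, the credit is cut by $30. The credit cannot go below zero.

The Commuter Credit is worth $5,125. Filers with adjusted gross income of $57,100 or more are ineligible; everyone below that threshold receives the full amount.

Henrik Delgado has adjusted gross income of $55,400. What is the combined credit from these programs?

$7,880

Earned Income Credit: $55,400 is below the $68,400 cutoff, so the full $1,525 applies.
Renter's Relief Credit: income exceeds $41,200 by $14,200, which is 36 full-or-partial $400 increments; reduction = 36 × $30 = $1,080, leaving $1,230.
Commuter Credit: $55,400 is below the $57,100 cutoff, so the full $5,125 applies.
Total: $1,525 + $1,230 + $5,125 = $7,880.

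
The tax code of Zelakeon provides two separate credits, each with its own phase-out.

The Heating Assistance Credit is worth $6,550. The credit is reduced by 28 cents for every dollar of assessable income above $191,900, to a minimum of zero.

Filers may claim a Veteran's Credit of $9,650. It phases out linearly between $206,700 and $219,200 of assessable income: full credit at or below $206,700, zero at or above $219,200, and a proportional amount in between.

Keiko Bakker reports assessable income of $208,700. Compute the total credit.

$9,952

Heating Assistance Credit: 28% of the $16,800 excess over $191,900 is $4,704; credit = $6,550 − $4,704 = $1,846.
Veteran's Credit: $208,700 is $2,000 into a $12,500 phase-out range, leaving 10,500/12,500 of the credit: $9,650 × 10,500/12,500 = $8,106.
Total: $1,846 + $8,106 = $9,952.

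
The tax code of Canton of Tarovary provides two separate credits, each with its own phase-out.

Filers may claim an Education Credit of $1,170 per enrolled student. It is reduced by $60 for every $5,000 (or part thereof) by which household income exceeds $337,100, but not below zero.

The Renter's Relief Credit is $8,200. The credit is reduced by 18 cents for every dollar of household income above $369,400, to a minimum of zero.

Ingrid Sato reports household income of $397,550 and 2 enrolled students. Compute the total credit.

Education Credit: base = 2 × $1,170 = $2,340. income exceeds $337,100 by $60,450, which is 13 full-or-partial $5,000 increments; reduction = 13 × $60 = $780, leaving $1,560.
Renter's Relief Credit: 18% of the $28,150 excess over $369,400 is $5,067; credit = $8,200 − $5,067 = $3,133.
Total: $1,560 + $3,133 = $4,693.

$4,693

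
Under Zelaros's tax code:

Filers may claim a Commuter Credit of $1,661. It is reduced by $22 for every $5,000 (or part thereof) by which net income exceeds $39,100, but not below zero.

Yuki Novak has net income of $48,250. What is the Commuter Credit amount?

Commuter Credit: income exceeds $39,100 by $9,150, which is 2 full-or-partial $5,000 increments; reduction = 2 × $22 = $44, leaving $1,617.

$1,617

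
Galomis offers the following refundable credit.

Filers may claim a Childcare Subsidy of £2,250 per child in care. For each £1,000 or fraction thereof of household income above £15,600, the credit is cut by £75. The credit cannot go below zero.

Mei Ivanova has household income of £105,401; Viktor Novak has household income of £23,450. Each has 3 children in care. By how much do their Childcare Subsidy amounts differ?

Mei (£105,401): Childcare Subsidy: base = 3 × £2,250 = £6,750. income exceeds £15,600 by £89,801 → 90 increments × £75 = £6,750 ≥ base, so the credit is £0.
Viktor (£23,450): Childcare Subsidy: base = 3 × £2,250 = £6,750. income exceeds £15,600 by £7,850, which is 8 full-or-partial £1,000 increments; reduction = 8 × £75 = £600, leaving £6,150.
Difference: |£0 − £6,150| = £6,150.

£6,150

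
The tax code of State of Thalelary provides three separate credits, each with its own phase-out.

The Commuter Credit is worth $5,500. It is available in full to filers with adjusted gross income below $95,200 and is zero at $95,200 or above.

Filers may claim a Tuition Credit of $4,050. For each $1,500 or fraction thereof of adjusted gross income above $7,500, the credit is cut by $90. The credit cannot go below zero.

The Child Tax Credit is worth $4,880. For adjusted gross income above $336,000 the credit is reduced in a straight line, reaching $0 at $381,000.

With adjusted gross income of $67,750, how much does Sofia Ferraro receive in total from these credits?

Commuter Credit: $67,750 is below the $95,200 cutoff, so the full $5,500 applies.
Tuition Credit: income exceeds $7,500 by $60,250, which is 41 full-or-partial $1,500 increments; reduction = 41 × $90 = $3,690, leaving $360.
Child Tax Credit: $67,750 is at or below the $336,000 threshold, so the full $4,880 applies.
Total: $5,500 + $360 + $4,880 = $10,740.

$10,740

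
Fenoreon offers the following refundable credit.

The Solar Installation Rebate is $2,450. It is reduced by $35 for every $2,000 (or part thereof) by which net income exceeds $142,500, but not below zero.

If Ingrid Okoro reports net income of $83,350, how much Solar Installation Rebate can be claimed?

$2,450

Solar Installation Rebate: $83,350 is at or below the $142,500 threshold, so the full $2,450 applies.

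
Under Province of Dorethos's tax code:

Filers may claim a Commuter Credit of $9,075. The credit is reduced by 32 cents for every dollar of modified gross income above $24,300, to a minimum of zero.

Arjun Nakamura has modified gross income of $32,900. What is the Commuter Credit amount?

$6,323

Commuter Credit: 32% of the $8,600 excess over $24,300 is $2,752; credit = $9,075 − $2,752 = $6,323.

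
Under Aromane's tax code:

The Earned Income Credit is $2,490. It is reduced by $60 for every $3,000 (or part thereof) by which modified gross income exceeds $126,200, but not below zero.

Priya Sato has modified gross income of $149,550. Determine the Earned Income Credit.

$2,010

Earned Income Credit: income exceeds $126,200 by $23,350, which is 8 full-or-partial $3,000 increments; reduction = 8 × $60 = $480, leaving $2,010.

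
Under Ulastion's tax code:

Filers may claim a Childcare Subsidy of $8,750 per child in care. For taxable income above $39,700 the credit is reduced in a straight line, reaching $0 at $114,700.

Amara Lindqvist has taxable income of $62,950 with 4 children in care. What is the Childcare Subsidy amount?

Childcare Subsidy: base = 4 × $8,750 = $35,000. $62,950 is $23,250 into a $75,000 phase-out range, leaving 51,750/75,000 of the credit: $35,000 × 51,750/75,000 = $24,150.

$24,150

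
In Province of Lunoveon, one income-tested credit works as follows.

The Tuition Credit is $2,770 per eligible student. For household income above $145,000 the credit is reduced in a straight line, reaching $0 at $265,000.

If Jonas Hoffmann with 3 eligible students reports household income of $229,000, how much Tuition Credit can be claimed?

Tuition Credit: base = 3 × $2,770 = $8,310. $229,000 is $84,000 into a $120,000 phase-out range, leaving 36,000/120,000 of the credit: $8,310 × 36,000/120,000 = $2,493.

$2,493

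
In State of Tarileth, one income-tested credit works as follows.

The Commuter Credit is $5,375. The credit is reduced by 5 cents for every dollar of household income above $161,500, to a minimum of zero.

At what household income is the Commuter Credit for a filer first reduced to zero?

$269,000

The credit falls by 5% of each dollar above $161,500, so it reaches zero when the excess is $5,375 / 5% = $107,500: income = $161,500 + $107,500 = $269,000.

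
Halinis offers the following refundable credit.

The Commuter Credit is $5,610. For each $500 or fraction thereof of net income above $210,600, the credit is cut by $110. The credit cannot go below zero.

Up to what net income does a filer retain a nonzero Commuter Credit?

After 50 increments the reduction is 50 × $110 = $5,500, leaving $110; one more increment wipes it out. Increment 50 ends at excess 50 × $500 = $25,000, so the highest qualifying income is $210,600 + $25,000 = $235,600.

$235,600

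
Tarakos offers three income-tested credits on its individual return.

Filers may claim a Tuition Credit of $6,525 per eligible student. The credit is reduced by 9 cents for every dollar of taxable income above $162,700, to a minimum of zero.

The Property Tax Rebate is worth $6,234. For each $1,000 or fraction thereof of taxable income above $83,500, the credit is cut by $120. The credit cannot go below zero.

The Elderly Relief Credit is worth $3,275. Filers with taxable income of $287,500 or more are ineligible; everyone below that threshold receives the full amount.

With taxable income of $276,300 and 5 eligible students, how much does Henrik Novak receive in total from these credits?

Tuition Credit: base = 5 × $6,525 = $32,625. 9% of the $113,600 excess over $162,700 is $10,224; credit = $32,625 − $10,224 = $22,401.
Property Tax Rebate: income exceeds $83,500 by $192,800 → 193 increments × $120 = $23,160 ≥ base, so the credit is $0.
Elderly Relief Credit: $276,300 is below the $287,500 cutoff, so the full $3,275 applies.
Total: $22,401 + $0 + $3,275 = $25,676.

$25,676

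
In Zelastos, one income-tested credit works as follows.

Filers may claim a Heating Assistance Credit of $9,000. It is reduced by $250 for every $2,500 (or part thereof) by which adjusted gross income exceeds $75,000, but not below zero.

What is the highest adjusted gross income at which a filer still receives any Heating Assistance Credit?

After 35 increments the reduction is 35 × $250 = $8,750, leaving $250; one more increment wipes it out. Increment 35 ends at excess 35 × $2,500 = $87,500, so the highest qualifying income is $75,000 + $87,500 = $162,500.

$162,500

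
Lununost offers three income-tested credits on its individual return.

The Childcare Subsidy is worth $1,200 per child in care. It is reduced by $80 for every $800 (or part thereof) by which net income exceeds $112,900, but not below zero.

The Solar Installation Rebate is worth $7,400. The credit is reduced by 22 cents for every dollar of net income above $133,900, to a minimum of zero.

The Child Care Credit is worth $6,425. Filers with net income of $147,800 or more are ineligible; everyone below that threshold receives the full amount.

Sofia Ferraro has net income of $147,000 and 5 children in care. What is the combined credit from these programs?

$13,503

Childcare Subsidy: base = 5 × $1,200 = $6,000. income exceeds $112,900 by $34,100, which is 43 full-or-partial $800 increments; reduction = 43 × $80 = $3,440, leaving $2,560.
Solar Installation Rebate: 22% of the $13,100 excess over $133,900 is $2,882; credit = $7,400 − $2,882 = $4,518.
Child Care Credit: $147,000 is below the $147,800 cutoff, so the full $6,425 applies.
Total: $2,560 + $4,518 + $6,425 = $13,503.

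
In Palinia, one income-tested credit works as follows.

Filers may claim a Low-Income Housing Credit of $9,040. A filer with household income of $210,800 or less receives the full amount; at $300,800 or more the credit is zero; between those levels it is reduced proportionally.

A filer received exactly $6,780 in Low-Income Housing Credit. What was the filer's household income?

$6,780 is 6,780/9,040 of the full $9,040, so 2,260/9,040 of the $90,000 range has been used: income = $210,800 + $90,000 × 2,260/9,040 = $233,300.

$233,300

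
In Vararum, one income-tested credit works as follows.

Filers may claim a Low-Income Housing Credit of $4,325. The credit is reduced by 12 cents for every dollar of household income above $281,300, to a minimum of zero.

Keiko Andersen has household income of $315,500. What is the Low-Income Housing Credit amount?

$221

Low-Income Housing Credit: 12% of the $34,200 excess over $281,300 is $4,104; credit = $4,325 − $4,104 = $221.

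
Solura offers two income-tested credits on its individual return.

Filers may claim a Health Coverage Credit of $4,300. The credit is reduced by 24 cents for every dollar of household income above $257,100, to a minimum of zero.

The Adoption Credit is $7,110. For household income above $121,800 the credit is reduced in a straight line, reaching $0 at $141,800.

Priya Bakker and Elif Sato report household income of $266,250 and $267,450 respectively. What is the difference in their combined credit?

Priya ($266,250): Health Coverage Credit: 24% of the $9,150 excess over $257,100 is $2,196; credit = $4,300 − $2,196 = $2,104. Adoption Credit: $266,250 is at or above $141,800, so the credit is $0. total $2,104 + $0 = $2,104
Elif ($267,450): Health Coverage Credit: 24% of the $10,350 excess over $257,100 is $2,484; credit = $4,300 − $2,484 = $1,816. Adoption Credit: $267,450 is at or above $141,800, so the credit is $0. total $1,816 + $0 = $1,816
Difference: |$2,104 − $1,816| = $288.

$288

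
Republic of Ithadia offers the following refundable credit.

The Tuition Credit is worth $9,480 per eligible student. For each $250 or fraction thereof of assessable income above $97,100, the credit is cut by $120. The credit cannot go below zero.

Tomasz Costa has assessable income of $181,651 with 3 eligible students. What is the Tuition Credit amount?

Tuition Credit: base = 3 × $9,480 = $28,440. income exceeds $97,100 by $84,551 → 339 increments × $120 = $40,680 ≥ base, so the credit is $0.

$0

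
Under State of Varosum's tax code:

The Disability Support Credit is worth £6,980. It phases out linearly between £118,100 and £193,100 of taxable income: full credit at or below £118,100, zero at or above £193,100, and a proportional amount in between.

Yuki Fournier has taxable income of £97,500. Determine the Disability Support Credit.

£6,980

Disability Support Credit: £97,500 is at or below the £118,100 threshold, so the full £6,980 applies.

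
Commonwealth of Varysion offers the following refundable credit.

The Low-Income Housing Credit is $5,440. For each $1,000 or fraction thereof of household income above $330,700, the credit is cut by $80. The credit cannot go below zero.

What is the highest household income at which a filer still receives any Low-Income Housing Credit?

After 67 increments the reduction is 67 × $80 = $5,360, leaving $80; one more increment wipes it out. Increment 67 ends at excess 67 × $1,000 = $67,000, so the highest qualifying income is $330,700 + $67,000 = $397,700.

$397,700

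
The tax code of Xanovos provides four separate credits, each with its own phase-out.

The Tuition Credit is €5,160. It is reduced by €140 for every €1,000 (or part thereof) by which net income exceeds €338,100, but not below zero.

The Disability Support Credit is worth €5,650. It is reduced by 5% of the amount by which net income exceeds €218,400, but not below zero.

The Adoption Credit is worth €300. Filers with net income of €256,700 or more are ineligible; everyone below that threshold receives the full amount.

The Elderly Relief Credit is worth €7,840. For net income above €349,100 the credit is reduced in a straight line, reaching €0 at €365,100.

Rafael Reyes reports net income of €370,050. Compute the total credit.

Tuition Credit: income exceeds €338,100 by €31,950, which is 32 full-or-partial €1,000 increments; reduction = 32 × €140 = €4,480, leaving €680.
Disability Support Credit: 5% of the €151,650 excess over €218,400 is €7,582.50 ≥ base, so the credit is €0.
Adoption Credit: €370,050 meets or exceeds the €256,700 cutoff, so the credit is €0.
Elderly Relief Credit: €370,050 is at or above €365,100, so the credit is €0.
Total: €680 + €0 + €0 + €0 = €680.

€680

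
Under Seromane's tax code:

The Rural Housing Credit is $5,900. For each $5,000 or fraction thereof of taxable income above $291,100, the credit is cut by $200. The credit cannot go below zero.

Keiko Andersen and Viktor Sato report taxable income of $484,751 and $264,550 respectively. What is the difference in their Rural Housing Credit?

Keiko ($484,751): Rural Housing Credit: income exceeds $291,100 by $193,651 → 39 increments × $200 = $7,800 ≥ base, so the credit is $0.
Viktor ($264,550): Rural Housing Credit: $264,550 is at or below the $291,100 threshold, so the full $5,900 applies.
Difference: |$0 − $5,900| = $5,900.

$5,900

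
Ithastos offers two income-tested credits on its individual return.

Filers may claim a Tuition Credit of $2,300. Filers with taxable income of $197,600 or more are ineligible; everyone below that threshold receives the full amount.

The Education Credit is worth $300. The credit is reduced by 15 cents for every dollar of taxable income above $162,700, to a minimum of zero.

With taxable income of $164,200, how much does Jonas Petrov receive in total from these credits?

Tuition Credit: $164,200 is below the $197,600 cutoff, so the full $2,300 applies.
Education Credit: 15% of the $1,500 excess over $162,700 is $225; credit = $300 − $225 = $75.
Total: $2,300 + $75 = $2,375.

$2,375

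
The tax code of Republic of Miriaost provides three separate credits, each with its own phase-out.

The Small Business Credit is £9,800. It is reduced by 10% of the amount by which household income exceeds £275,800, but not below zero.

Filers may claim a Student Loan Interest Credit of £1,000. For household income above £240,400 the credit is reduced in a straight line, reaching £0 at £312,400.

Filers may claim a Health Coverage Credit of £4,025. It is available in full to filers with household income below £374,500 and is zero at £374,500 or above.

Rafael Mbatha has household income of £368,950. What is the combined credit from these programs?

£4,510

Small Business Credit: 10% of the £93,150 excess over £275,800 is £9,315; credit = £9,800 − £9,315 = £485.
Student Loan Interest Credit: £368,950 is at or above £312,400, so the credit is £0.
Health Coverage Credit: £368,950 is below the £374,500 cutoff, so the full £4,025 applies.
Total: £485 + £0 + £4,025 = £4,510.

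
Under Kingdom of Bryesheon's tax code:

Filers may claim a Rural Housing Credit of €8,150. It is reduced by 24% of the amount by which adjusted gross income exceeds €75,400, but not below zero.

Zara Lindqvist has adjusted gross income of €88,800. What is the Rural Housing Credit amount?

Rural Housing Credit: 24% of the €13,400 excess over €75,400 is €3,216; credit = €8,150 − €3,216 = €4,934.

€4,934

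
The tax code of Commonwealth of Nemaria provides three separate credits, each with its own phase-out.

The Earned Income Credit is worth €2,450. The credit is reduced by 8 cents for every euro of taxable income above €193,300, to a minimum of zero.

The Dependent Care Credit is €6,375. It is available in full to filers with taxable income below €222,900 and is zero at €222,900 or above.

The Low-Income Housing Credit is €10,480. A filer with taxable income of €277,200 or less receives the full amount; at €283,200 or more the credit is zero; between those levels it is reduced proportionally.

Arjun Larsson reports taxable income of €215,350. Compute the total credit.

Earned Income Credit: 8% of the €22,050 excess over €193,300 is €1,764; credit = €2,450 − €1,764 = €686.
Dependent Care Credit: €215,350 is below the €222,900 cutoff, so the full €6,375 applies.
Low-Income Housing Credit: €215,350 is at or below the €277,200 threshold, so the full €10,480 applies.
Total: €686 + €6,375 + €10,480 = €17,541.

€17,541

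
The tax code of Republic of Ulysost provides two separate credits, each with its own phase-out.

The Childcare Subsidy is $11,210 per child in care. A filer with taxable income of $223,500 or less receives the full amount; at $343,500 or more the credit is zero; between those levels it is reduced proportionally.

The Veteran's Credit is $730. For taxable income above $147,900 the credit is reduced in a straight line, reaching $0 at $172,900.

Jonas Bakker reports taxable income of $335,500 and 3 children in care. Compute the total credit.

Childcare Subsidy: base = 3 × $11,210 = $33,630. $335,500 is $112,000 into a $120,000 phase-out range, leaving 8,000/120,000 of the credit: $33,630 × 8,000/120,000 = $2,242.
Veteran's Credit: $335,500 is at or above $172,900, so the credit is $0.
Total: $2,242 + $0 = $2,242.

$2,242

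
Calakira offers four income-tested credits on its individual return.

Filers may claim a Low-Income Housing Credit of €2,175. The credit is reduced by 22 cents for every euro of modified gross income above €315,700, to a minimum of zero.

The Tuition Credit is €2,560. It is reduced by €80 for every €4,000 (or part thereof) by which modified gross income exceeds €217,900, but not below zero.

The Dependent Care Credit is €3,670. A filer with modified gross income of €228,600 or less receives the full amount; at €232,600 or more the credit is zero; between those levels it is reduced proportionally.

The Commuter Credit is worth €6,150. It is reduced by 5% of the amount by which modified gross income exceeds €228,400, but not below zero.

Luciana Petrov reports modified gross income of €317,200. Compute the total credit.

€4,115

Low-Income Housing Credit: 22% of the €1,500 excess over €315,700 is €330; credit = €2,175 − €330 = €1,845.
Tuition Credit: income exceeds €217,900 by €99,300, which is 25 full-or-partial €4,000 increments; reduction = 25 × €80 = €2,000, leaving €560.
Dependent Care Credit: €317,200 is at or above €232,600, so the credit is €0.
Commuter Credit: 5% of the €88,800 excess over €228,400 is €4,440; credit = €6,150 − €4,440 = €1,710.
Total: €1,845 + €560 + €0 + €1,710 = €4,115.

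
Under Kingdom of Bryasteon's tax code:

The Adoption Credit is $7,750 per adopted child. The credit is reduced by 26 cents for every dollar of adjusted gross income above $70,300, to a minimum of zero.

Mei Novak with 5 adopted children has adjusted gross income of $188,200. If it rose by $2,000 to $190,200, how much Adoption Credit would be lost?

$520

At $188,200 — base = 5 × $7,750 = $38,750. 26% of the $117,900 excess over $70,300 is $30,654; credit = $38,750 − $30,654 = $8,096.
At $190,200 — base = 5 × $7,750 = $38,750. 26% of the $119,900 excess over $70,300 is $31,174; credit = $38,750 − $31,174 = $7,576.
Lost: $8,096 − $7,576 = $520.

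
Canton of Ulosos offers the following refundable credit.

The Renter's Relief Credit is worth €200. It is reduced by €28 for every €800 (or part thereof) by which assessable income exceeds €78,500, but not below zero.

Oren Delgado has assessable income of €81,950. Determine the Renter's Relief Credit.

€60

Renter's Relief Credit: income exceeds €78,500 by €3,450, which is 5 full-or-partial €800 increments; reduction = 5 × €28 = €140, leaving €60.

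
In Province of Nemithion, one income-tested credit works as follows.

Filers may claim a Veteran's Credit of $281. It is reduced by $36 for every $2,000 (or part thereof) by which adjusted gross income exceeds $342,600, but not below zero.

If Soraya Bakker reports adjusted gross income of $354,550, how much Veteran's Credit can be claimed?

$65

Veteran's Credit: income exceeds $342,600 by $11,950, which is 6 full-or-partial $2,000 increments; reduction = 6 × $36 = $216, leaving $65.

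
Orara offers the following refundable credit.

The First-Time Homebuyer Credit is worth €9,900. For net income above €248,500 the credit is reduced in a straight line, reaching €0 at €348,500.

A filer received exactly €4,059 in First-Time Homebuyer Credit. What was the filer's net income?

€307,500

€4,059 is 4,059/9,900 of the full €9,900, so 5,841/9,900 of the €100,000 range has been used: income = €248,500 + €100,000 × 5,841/9,900 = €307,500.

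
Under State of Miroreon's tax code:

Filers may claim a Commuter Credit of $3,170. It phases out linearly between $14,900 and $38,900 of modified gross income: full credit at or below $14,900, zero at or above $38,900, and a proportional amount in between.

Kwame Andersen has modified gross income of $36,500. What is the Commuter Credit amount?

Commuter Credit: $36,500 is $21,600 into a $24,000 phase-out range, leaving 2,400/24,000 of the credit: $3,170 × 2,400/24,000 = $317.

$317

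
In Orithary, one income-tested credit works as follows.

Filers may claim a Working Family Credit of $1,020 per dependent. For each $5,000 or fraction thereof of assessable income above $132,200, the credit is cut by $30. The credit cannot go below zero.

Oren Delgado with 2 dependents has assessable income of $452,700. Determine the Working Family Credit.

Working Family Credit: base = 2 × $1,020 = $2,040. income exceeds $132,200 by $320,500, which is 65 full-or-partial $5,000 increments; reduction = 65 × $30 = $1,950, leaving $90.

$90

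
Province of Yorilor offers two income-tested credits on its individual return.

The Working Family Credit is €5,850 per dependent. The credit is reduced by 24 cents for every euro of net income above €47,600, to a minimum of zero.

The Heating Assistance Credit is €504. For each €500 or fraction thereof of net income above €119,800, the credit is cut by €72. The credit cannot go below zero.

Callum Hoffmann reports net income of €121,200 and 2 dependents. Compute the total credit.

Working Family Credit: base = 2 × €5,850 = €11,700. 24% of the €73,600 excess over €47,600 is €17,664 ≥ base, so the credit is €0.
Heating Assistance Credit: income exceeds €119,800 by €1,400, which is 3 full-or-partial €500 increments; reduction = 3 × €72 = €216, leaving €288.
Total: €0 + €288 = €288.

€288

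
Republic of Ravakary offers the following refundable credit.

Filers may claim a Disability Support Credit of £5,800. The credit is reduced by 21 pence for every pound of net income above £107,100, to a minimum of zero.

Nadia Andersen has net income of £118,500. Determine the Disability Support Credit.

£3,406

Disability Support Credit: 21% of the £11,400 excess over £107,100 is £2,394; credit = £5,800 − £2,394 = £3,406.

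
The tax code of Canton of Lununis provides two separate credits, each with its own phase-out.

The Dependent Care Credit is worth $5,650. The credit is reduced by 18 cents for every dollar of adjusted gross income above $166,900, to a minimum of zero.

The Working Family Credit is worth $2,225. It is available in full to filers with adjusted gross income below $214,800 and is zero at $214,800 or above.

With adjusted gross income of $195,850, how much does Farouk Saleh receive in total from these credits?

$2,664

Dependent Care Credit: 18% of the $28,950 excess over $166,900 is $5,211; credit = $5,650 − $5,211 = $439.
Working Family Credit: $195,850 is below the $214,800 cutoff, so the full $2,225 applies.
Total: $439 + $2,225 = $2,664.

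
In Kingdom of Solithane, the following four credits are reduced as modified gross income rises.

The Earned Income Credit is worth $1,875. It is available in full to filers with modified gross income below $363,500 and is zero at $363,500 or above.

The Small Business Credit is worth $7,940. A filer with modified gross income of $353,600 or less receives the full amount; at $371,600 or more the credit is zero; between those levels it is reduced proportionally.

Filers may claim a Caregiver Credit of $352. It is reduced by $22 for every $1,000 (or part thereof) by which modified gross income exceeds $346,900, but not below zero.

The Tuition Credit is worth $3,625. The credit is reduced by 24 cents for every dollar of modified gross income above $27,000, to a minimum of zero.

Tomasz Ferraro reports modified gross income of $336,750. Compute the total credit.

Earned Income Credit: $336,750 is below the $363,500 cutoff, so the full $1,875 applies.
Small Business Credit: $336,750 is at or below the $353,600 threshold, so the full $7,940 applies.
Caregiver Credit: $336,750 is at or below the $346,900 threshold, so the full $352 applies.
Tuition Credit: 24% of the $309,750 excess over $27,000 is $74,340 ≥ base, so the credit is $0.
Total: $1,875 + $7,940 + $352 + $0 = $10,167.

$10,167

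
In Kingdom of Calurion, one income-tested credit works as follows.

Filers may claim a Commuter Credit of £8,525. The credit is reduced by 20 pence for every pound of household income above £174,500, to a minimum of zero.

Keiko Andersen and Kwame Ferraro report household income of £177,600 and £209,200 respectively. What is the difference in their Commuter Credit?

Keiko (£177,600): Commuter Credit: 20% of the £3,100 excess over £174,500 is £620; credit = £8,525 − £620 = £7,905.
Kwame (£209,200): Commuter Credit: 20% of the £34,700 excess over £174,500 is £6,940; credit = £8,525 − £6,940 = £1,585.
Difference: |£7,905 − £1,585| = £6,320.

£6,320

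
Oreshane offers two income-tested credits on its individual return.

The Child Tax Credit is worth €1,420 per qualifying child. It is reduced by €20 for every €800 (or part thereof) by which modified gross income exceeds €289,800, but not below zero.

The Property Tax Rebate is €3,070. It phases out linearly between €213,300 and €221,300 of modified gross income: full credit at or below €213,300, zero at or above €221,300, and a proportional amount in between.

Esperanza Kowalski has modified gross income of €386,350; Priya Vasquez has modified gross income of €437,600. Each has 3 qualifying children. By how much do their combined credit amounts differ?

Esperanza (€386,350): Child Tax Credit: base = 3 × €1,420 = €4,260. income exceeds €289,800 by €96,550, which is 121 full-or-partial €800 increments; reduction = 121 × €20 = €2,420, leaving €1,840. Property Tax Rebate: €386,350 is at or above €221,300, so the credit is €0. total €1,840 + €0 = €1,840
Priya (€437,600): Child Tax Credit: base = 3 × €1,420 = €4,260. income exceeds €289,800 by €147,800, which is 185 full-or-partial €800 increments; reduction = 185 × €20 = €3,700, leaving €560. Property Tax Rebate: €437,600 is at or above €221,300, so the credit is €0. total €560 + €0 = €560
Difference: |€1,840 − €560| = €1,280.

€1,280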